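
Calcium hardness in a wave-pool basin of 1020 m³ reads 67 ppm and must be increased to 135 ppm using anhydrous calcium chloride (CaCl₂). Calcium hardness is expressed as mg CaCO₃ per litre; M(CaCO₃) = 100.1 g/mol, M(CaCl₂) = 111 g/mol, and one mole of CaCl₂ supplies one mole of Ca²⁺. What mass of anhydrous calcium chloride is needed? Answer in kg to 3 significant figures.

76.9 kg

Volume: 1020 m³ = 1,020,000 L.
Hardness to add: (135 − 67) = 68 mg/L as CaCO₃ × 1,020,000 L = 69,360 g as CaCO₃.
Moles of Ca²⁺ (1 mol Ca²⁺ ≡ 1 mol CaCO₃): 69,360 / 100.1 g/mol = 692.9 mol.
Mass of CaCl₂: 692.9 × 111 = 76,910 g.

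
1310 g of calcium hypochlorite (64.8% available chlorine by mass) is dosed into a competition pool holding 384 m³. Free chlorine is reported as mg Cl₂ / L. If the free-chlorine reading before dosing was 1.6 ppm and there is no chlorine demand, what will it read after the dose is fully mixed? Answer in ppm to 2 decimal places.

3.81 ppm

Volume: 384 m³ = 384,000 L.
Available chlorine delivered: 1310 g × 0.648 = 848.9 g as Cl₂.
Concentration rise: 848.9 g / 384,000 L = 2.211 mg/L = 2.21 ppm.
Final FC: 1.6 + 2.21 = 3.81 ppm.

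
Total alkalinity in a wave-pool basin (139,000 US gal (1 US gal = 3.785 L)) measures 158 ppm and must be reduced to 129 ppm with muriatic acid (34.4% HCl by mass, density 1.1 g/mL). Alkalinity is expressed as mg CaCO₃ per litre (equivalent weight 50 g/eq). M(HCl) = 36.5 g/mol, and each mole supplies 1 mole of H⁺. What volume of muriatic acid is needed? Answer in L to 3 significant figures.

Volume: 139,000 US gal × 3.785 L/gal = 526,115 L.
Alkalinity to neutralize: (158 − 129) = 29 mg/L as CaCO₃ × 526,115 L = 15,260 g as CaCO₃.
Equivalents of H⁺ required: 15,260 ÷ 50 g/eq = 305.1 eq = 305.1 mol HCl.
Mass of HCl: 305.1 × 36.5 = 11,140 g.
Mass of 34.4% solution: 11,140 / 0.344 = 32,380 g.
Volume: 32,380 g ÷ 1.1 g/mL = 29,430 mL.

29.4 L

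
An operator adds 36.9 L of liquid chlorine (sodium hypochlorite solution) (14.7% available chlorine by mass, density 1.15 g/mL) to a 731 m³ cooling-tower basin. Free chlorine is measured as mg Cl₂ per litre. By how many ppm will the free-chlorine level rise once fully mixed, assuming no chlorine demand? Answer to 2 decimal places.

8.53 ppm

Volume: 731 m³ = 731,000 L.
Mass of solution: 36.9 L × 1000 mL/L × 1.15 g/mL = 42,440 g.
Available chlorine delivered: 42,440 g × 0.147 = 6238 g as Cl₂.
Concentration rise: 6238 g / 731,000 L = 8.533 mg/L = 8.53 ppm.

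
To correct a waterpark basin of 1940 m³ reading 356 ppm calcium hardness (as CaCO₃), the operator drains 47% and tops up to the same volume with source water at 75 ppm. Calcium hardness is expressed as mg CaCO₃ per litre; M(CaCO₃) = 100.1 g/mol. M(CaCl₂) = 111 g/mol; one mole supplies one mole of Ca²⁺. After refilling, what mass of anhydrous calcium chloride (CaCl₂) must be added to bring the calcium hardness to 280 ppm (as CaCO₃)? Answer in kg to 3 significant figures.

121 kg

Volume: 1940 m³ = 1,940,000 L.
After draining 47% and refilling: 356 × 0.53 + 75 × 0.47 = 223.93 ppm.
Deficit to target: 280 − 223.93 = 56.07 mg/L.
As CaCO₃: 56.07 mg/L × 1,940,000 L = 108,800 g; ÷ 100.1 = 1087 mol Ca²⁺.
Mass: 1087 × 111 = 120,600 g.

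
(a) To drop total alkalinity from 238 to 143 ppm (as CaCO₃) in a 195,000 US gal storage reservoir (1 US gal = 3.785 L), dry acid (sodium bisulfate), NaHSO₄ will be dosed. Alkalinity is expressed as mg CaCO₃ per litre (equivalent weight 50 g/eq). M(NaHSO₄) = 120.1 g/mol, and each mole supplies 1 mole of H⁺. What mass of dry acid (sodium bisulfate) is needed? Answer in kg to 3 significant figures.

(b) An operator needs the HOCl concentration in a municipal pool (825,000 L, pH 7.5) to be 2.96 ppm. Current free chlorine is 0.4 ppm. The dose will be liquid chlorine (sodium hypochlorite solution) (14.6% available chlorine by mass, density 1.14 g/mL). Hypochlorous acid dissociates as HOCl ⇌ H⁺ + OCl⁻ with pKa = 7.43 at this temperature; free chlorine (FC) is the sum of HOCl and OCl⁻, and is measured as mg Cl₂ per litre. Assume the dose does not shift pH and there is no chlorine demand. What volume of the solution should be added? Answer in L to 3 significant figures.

(a) 168 kg; (b) 29.9 L

(a) Volume: 195,000 US gal × 3.785 L/gal = 738,075 L.
(a) Alkalinity to neutralize: (238 − 143) = 95 mg/L as CaCO₃ × 738,075 L = 70,120 g as CaCO₃.
(a) Equivalents of H⁺ required: 70,120 ÷ 50 g/eq = 1402 eq = 1402 mol NaHSO₄.
(a) Mass of NaHSO₄: 1402 × 120.1 = 168,400 g.

(b) [OCl⁻]/[HOCl] = 10^(pH − pKa) = 10^(7.5 − 7.43) = 1.175; fraction as HOCl = 1/(1 + 1.175) = 0.4598.
(b) Free chlorine required for 2.96 ppm HOCl: 2.96 / 0.4598 = 6.438 ppm.
(b) FC to add: 6.438 − 0.4 = 6.038 mg/L as Cl₂.
(b) Cl₂ equivalent: 6.038 mg/L × 825,000 L = 4981 g.
(b) Product at 14.6% available Cl: 4981 / 0.146 = 34,120 g.
(b) Volume: 34,120 g ÷ 1.14 g/mL = 29,930 mL.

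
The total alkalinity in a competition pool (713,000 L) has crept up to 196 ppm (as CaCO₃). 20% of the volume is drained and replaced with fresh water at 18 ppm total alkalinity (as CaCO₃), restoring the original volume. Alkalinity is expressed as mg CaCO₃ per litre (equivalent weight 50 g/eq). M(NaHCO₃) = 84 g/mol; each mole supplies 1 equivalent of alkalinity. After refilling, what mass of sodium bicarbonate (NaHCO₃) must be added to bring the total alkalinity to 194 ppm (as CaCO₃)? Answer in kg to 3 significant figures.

40.2 kg

After draining 20% and refilling: 196 × 0.80 + 18 × 0.20 = 160.4 ppm.
Deficit to target: 194 − 160.4 = 33.6 mg/L.
As CaCO₃: 33.6 mg/L × 713,000 L = 23,960 g; ÷ 50 g/eq ÷ 1 = 479.1 mol NaHCO₃.
Mass: 479.1 × 84 = 40,250 g.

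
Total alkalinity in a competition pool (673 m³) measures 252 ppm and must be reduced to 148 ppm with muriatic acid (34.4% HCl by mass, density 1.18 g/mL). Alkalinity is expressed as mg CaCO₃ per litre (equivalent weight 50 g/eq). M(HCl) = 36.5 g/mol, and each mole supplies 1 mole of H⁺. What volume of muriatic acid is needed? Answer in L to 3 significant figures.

Volume: 673 m³ = 673,000 L.
Alkalinity to neutralize: (252 − 148) = 104 mg/L as CaCO₃ × 673,000 L = 69,990 g as CaCO₃.
Equivalents of H⁺ required: 69,990 ÷ 50 g/eq = 1400 eq = 1400 mol HCl.
Mass of HCl: 1400 × 36.5 = 51,090 g.
Mass of 34.4% solution: 51,090 / 0.344 = 148,500 g.
Volume: 148,500 g ÷ 1.18 g/mL = 125,900 mL.

126 L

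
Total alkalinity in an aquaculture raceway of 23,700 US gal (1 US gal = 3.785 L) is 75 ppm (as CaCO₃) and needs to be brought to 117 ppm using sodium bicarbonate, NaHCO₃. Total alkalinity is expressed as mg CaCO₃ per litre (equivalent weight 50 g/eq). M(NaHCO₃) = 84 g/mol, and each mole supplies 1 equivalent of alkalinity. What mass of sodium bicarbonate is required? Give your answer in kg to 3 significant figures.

Volume: 23,700 US gal × 3.785 L/gal = 89,704 L.
Alkalinity to add: (117 − 75) = 42 mg/L as CaCO₃ × 89,704 L = 3768 g as CaCO₃.
Equivalents: 3768 g ÷ 50 g/eq = 75.35 eq.
NaHCO₃ supplies 1 eq per mole → 75.35 mol.
Mass: 75.35 mol × 84 g/mol = 6330 g.

6.33 kg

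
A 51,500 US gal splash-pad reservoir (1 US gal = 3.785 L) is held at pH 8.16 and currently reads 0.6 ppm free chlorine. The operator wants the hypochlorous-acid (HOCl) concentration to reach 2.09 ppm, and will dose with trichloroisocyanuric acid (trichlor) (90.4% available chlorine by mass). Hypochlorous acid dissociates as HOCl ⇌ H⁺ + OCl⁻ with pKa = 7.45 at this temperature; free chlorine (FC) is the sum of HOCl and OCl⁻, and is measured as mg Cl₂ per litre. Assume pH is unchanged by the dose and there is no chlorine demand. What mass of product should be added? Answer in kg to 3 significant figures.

Volume: 51,500 US gal × 3.785 L/gal = 194,928 L.
[OCl⁻]/[HOCl] = 10^(pH − pKa) = 10^(8.16 − 7.45) = 5.129; fraction as HOCl = 1/(1 + 5.129) = 0.1632.
Free chlorine required for 2.09 ppm HOCl: 2.09 / 0.1632 = 12.81 ppm.
FC to add: 12.81 − 0.6 = 12.21 mg/L as Cl₂.
Cl₂ equivalent: 12.21 mg/L × 194,928 L = 2380 g.
Product at 90.4% available Cl: 2380 / 0.904 = 2633 g.

2.63 kg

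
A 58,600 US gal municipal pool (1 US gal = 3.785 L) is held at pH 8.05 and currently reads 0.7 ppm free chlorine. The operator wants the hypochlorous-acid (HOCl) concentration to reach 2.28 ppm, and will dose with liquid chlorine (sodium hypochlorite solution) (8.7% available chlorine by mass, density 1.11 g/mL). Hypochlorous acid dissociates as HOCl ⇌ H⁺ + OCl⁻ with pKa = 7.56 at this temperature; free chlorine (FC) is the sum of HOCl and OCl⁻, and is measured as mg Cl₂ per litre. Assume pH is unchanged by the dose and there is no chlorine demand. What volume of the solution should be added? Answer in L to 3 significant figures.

Volume: 58,600 US gal × 3.785 L/gal = 221,801 L.
[OCl⁻]/[HOCl] = 10^(pH − pKa) = 10^(8.05 − 7.56) = 3.09; fraction as HOCl = 1/(1 + 3.09) = 0.2445.
Free chlorine required for 2.28 ppm HOCl: 2.28 / 0.2445 = 9.326 ppm.
FC to add: 9.326 − 0.7 = 8.626 mg/L as Cl₂.
Cl₂ equivalent: 8.626 mg/L × 221,801 L = 1913 g.
Product at 8.7% available Cl: 1913 / 0.087 = 21,990 g.
Volume: 21,990 g ÷ 1.11 g/mL = 19,810 mL.

19.8 L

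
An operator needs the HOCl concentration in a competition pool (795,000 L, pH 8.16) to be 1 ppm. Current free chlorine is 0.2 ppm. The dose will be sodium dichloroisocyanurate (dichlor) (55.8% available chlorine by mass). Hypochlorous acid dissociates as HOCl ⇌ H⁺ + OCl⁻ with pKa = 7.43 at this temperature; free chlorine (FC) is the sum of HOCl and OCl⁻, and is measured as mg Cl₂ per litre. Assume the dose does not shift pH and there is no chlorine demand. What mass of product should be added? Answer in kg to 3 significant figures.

[OCl⁻]/[HOCl] = 10^(pH − pKa) = 10^(8.16 − 7.43) = 5.37; fraction as HOCl = 1/(1 + 5.37) = 0.157.
Free chlorine required for 1 ppm HOCl: 1 / 0.157 = 6.37 ppm.
FC to add: 6.37 − 0.2 = 6.17 mg/L as Cl₂.
Cl₂ equivalent: 6.17 mg/L × 795,000 L = 4905 g.
Product at 55.8% available Cl: 4905 / 0.558 = 8791 g.

8.79 kg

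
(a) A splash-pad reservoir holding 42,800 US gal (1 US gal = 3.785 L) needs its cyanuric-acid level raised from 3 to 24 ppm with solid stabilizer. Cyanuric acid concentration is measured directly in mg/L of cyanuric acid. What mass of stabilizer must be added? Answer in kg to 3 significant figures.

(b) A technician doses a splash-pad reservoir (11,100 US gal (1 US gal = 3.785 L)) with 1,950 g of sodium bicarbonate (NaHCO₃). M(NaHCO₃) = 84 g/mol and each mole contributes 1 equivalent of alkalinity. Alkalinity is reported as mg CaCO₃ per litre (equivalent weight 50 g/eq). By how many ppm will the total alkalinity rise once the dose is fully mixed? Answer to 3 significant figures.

(a) 3.40 kg; (b) 27.6 ppm

(a) Volume: 42,800 US gal × 3.785 L/gal = 161,998 L.
(a) CYA to add: (24 − 3) = 21 mg/L × 161,998 L = 3402 g cyanuric acid.

(b) Volume: 11,100 US gal × 3.785 L/gal = 42,014 L.
(b) Moles of NaHCO₃: 1,950 g ÷ 84 g/mol = 23.21 mol → 23.21 eq of alkalinity.
(b) As CaCO₃: 23.21 eq × 50 g/eq = 1161 g.
(b) Rise: 1161 g / 42,014 L × 1000 = 27.63 mg/L.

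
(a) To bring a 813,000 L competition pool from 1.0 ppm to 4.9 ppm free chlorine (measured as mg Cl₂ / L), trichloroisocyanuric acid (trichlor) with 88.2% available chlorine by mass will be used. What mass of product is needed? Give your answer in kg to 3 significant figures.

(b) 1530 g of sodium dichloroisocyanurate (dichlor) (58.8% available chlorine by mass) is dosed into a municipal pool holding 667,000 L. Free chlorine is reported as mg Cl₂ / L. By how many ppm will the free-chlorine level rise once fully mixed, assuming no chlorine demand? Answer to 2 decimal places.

(a) 3.59 kg; (b) 1.35 ppm

(a) Chlorine deficit: 4.9 − 1.0 = 3.9 ppm = 3.9 mg/L as Cl₂.
(a) Cl₂ equivalent needed: 3.9 mg/L × 813,000 L = 3,171,000 mg = 3171 g.
(a) Product at 88.2% available chlorine: 3171 / 0.882 = 3595 g.

(b) Available chlorine delivered: 1530 g × 0.588 = 899.6 g as Cl₂.
(b) Concentration rise: 899.6 g / 667,000 L = 1.349 mg/L = 1.35 ppm.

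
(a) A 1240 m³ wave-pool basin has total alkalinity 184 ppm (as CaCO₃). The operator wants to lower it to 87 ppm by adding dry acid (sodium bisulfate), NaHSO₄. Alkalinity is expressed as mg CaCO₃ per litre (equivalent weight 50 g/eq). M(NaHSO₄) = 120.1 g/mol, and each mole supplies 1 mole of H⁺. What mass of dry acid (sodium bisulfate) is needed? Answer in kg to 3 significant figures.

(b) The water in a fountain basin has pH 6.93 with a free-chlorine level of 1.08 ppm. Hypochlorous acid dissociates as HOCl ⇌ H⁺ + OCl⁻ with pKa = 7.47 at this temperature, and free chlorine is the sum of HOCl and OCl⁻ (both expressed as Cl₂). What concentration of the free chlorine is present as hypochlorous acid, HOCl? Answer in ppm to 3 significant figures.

(a) 289 kg; (b) 0.838 ppm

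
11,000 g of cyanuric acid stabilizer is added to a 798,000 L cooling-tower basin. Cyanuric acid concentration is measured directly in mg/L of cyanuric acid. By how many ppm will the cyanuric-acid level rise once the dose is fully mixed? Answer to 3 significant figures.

Rise: 11,000 g / 798,000 L × 1000 = 13.78 mg/L.

13.8 ppm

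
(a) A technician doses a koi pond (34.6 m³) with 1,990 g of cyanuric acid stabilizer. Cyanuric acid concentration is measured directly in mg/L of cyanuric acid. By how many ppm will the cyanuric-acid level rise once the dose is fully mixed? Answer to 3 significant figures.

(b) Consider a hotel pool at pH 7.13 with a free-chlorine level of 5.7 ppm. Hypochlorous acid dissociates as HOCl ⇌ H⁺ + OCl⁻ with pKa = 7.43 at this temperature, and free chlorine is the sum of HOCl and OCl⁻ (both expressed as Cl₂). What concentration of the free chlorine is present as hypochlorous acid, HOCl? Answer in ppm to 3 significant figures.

(a) Volume: 34.6 m³ = 34,600 L.
(a) Rise: 1,990 g / 34,600 L × 1000 = 57.51 mg/L.

(b) [OCl⁻]/[HOCl] = 10^(pH − pKa) = 10^(7.13 − 7.43) = 10^-0.30 = 0.5012.
(b) Fraction as HOCl = 1 / (1 + 0.5012) = 0.6661.
(b) HOCl = 0.6661 × 5.7 ppm = 3.797 ppm.

(a) 57.5 ppm; (b) 3.80 ppm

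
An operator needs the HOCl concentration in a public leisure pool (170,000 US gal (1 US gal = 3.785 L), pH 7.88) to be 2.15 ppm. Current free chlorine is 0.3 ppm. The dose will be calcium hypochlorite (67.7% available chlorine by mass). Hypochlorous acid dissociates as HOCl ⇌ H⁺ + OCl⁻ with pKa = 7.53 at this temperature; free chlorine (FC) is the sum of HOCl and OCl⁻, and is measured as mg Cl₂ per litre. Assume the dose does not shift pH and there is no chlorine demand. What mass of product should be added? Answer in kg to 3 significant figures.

6.33 kg

Volume: 170,000 US gal × 3.785 L/gal = 643,450 L.
[OCl⁻]/[HOCl] = 10^(pH − pKa) = 10^(7.88 − 7.53) = 2.239; fraction as HOCl = 1/(1 + 2.239) = 0.3088.
Free chlorine required for 2.15 ppm HOCl: 2.15 / 0.3088 = 6.963 ppm.
FC to add: 6.963 − 0.3 = 6.663 mg/L as Cl₂.
Cl₂ equivalent: 6.663 mg/L × 643,450 L = 4287 g.
Product at 67.7% available Cl: 4287 / 0.677 = 6333 g.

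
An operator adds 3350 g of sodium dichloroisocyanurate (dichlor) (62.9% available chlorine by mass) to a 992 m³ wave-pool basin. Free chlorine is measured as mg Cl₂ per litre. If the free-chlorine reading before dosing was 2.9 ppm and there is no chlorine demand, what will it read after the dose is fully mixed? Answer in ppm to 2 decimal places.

Volume: 992 m³ = 992,000 L.
Available chlorine delivered: 3350 g × 0.629 = 2107 g as Cl₂.
Concentration rise: 2107 g / 992,000 L = 2.124 mg/L = 2.12 ppm.
Final FC: 2.9 + 2.12 = 5.02 ppm.

5.02 ppm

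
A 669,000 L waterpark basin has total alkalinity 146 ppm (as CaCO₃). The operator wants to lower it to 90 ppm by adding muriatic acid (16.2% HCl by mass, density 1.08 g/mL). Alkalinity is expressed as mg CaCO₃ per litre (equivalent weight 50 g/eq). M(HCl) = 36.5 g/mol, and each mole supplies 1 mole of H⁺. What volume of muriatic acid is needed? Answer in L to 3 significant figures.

Alkalinity to neutralize: (146 − 90) = 56 mg/L as CaCO₃ × 669,000 L = 37,460 g as CaCO₃.
Equivalents of H⁺ required: 37,460 ÷ 50 g/eq = 749.3 eq = 749.3 mol HCl.
Mass of HCl: 749.3 × 36.5 = 27,350 g.
Mass of 16.2% solution: 27,350 / 0.162 = 168,800 g.
Volume: 168,800 g ÷ 1.08 g/mL = 156,300 mL.

156 L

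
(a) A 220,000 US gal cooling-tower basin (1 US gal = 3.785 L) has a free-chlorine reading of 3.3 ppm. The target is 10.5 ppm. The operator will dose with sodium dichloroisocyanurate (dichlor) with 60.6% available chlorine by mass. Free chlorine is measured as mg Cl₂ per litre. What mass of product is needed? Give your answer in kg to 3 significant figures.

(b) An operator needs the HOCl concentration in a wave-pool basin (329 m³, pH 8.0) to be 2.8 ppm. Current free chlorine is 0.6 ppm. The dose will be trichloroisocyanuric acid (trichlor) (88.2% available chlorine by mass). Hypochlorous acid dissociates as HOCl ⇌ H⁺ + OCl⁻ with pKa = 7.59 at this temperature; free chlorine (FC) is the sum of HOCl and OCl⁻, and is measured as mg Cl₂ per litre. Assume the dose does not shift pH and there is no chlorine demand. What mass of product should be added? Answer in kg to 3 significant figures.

(a) Volume: 220,000 US gal × 3.785 L/gal = 832,700 L.
(a) Chlorine deficit: 10.5 − 3.3 = 7.2 ppm = 7.2 mg/L as Cl₂.
(a) Cl₂ equivalent needed: 7.2 mg/L × 832,700 L = 5,995,000 mg = 5995 g.
(a) Product at 60.6% available chlorine: 5995 / 0.606 = 9893 g.

(b) Volume: 329 m³ = 329,000 L.
(b) [OCl⁻]/[HOCl] = 10^(pH − pKa) = 10^(8.0 − 7.59) = 2.57; fraction as HOCl = 1/(1 + 2.57) = 0.2801.
(b) Free chlorine required for 2.8 ppm HOCl: 2.8 / 0.2801 = 9.997 ppm.
(b) FC to add: 9.997 − 0.6 = 9.397 mg/L as Cl₂.
(b) Cl₂ equivalent: 9.397 mg/L × 329,000 L = 3092 g.
(b) Product at 88.2% available Cl: 3092 / 0.882 = 3505 g.

(a) 9.89 kg; (b) 3.51 kg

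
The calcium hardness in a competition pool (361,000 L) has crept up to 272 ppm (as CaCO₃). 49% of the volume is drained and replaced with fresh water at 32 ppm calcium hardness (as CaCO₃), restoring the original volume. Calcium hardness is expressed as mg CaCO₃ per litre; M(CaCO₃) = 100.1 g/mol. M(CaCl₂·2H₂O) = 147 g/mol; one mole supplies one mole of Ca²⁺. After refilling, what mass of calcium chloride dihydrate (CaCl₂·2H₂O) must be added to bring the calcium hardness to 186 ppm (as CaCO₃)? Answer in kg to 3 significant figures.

After draining 49% and refilling: 272 × 0.51 + 32 × 0.49 = 154.4 ppm.
Deficit to target: 186 − 154.4 = 31.6 mg/L.
As CaCO₃: 31.6 mg/L × 361,000 L = 11,410 g; ÷ 100.1 = 114 mol Ca²⁺.
Mass: 114 × 147 = 16,750 g.

16.8 kg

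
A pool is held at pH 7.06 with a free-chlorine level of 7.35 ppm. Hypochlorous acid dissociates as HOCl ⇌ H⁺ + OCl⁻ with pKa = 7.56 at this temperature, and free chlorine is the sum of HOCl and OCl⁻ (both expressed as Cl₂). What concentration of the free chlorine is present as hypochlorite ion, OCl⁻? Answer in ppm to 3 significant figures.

1.77 ppm

[OCl⁻]/[HOCl] = 10^(pH − pKa) = 10^(7.06 − 7.56) = 10^-0.50 = 0.3162.
Fraction as HOCl = 1 / (1 + 0.3162) = 0.7597.
OCl⁻ = (1 − 0.7597) × 7.35 ppm = 1.766 ppm.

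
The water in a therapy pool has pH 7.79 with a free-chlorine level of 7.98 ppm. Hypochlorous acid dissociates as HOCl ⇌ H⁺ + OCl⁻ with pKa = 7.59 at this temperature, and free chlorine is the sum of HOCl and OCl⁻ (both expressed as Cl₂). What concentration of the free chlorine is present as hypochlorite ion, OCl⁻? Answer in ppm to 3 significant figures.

4.89 ppm

[OCl⁻]/[HOCl] = 10^(pH − pKa) = 10^(7.79 − 7.59) = 10^0.20 = 1.585.
Fraction as HOCl = 1 / (1 + 1.585) = 0.3869.
OCl⁻ = (1 − 0.3869) × 7.98 ppm = 4.893 ppm.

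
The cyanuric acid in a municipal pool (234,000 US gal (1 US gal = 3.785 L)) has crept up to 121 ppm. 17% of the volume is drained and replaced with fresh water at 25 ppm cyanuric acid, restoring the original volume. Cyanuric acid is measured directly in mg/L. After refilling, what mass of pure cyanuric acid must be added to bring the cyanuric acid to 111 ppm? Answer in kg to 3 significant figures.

5.60 kg

Volume: 234,000 US gal × 3.785 L/gal = 885,690 L.
After draining 17% and refilling: 121 × 0.83 + 25 × 0.17 = 104.68 ppm.
Deficit to target: 111 − 104.68 = 6.32 mg/L.
Mass: 6.32 mg/L × 885,690 L = 5598 g cyanuric acid.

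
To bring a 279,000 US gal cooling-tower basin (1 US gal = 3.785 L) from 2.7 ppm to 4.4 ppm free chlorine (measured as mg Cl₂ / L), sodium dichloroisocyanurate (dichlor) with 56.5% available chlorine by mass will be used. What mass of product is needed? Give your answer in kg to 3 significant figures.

3.18 kg

Volume: 279,000 US gal × 3.785 L/gal = 1,056,015 L.
Chlorine deficit: 4.4 − 2.7 = 1.7 ppm = 1.7 mg/L as Cl₂.
Cl₂ equivalent needed: 1.7 mg/L × 1,056,015 L = 1,795,000 mg = 1795 g.
Product at 56.5% available chlorine: 1795 / 0.565 = 3177 g.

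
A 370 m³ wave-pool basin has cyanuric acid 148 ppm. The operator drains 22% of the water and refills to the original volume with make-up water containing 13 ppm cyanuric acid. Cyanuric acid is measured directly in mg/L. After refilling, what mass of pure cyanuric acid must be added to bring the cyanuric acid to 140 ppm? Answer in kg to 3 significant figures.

Volume: 370 m³ = 370,000 L.
After draining 22% and refilling: 148 × 0.78 + 13 × 0.22 = 118.3 ppm.
Deficit to target: 140 − 118.3 = 21.7 mg/L.
Mass: 21.7 mg/L × 370,000 L = 8029 g cyanuric acid.

8.03 kg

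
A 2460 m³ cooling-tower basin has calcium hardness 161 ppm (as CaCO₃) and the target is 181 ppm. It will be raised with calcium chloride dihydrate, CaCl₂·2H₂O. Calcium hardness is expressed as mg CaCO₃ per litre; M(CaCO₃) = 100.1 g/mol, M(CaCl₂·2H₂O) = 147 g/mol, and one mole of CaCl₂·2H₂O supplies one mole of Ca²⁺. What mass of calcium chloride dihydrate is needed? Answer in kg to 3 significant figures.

Volume: 2460 m³ = 2,460,000 L.
Hardness to add: (181 − 161) = 20 mg/L as CaCO₃ × 2,460,000 L = 49,200 g as CaCO₃.
Moles of Ca²⁺ (1 mol Ca²⁺ ≡ 1 mol CaCO₃): 49,200 / 100.1 g/mol = 491.5 mol.
Mass of CaCl₂·2H₂O: 491.5 × 147 = 72,250 g.

72.3 kg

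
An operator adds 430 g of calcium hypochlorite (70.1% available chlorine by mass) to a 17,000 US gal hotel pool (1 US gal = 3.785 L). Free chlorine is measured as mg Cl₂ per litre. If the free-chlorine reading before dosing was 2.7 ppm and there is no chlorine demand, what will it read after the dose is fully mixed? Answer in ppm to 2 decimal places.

7.38 ppm

Volume: 17,000 US gal × 3.785 L/gal = 64,345 L.
Available chlorine delivered: 430 g × 0.701 = 301.4 g as Cl₂.
Concentration rise: 301.4 g / 64,345 L = 4.685 mg/L = 4.68 ppm.
Final FC: 2.7 + 4.68 = 7.38 ppm.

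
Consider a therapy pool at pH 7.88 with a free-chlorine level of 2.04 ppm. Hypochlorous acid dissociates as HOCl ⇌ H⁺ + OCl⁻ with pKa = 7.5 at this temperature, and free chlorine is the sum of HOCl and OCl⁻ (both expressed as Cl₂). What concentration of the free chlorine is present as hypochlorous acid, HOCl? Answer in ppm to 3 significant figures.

0.600 ppm

[OCl⁻]/[HOCl] = 10^(pH − pKa) = 10^(7.88 − 7.5) = 10^0.38 = 2.399.
Fraction as HOCl = 1 / (1 + 2.399) = 0.2942.
HOCl = 0.2942 × 2.04 ppm = 0.6002 ppm.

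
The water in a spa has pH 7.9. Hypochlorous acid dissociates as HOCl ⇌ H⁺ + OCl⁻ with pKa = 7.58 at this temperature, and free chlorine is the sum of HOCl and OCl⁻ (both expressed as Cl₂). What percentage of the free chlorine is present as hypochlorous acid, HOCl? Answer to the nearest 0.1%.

32.4%

[OCl⁻]/[HOCl] = 10^(pH − pKa) = 10^(7.9 − 7.58) = 10^0.32 = 2.089.
Fraction as HOCl = 1 / (1 + 2.089) = 0.3237.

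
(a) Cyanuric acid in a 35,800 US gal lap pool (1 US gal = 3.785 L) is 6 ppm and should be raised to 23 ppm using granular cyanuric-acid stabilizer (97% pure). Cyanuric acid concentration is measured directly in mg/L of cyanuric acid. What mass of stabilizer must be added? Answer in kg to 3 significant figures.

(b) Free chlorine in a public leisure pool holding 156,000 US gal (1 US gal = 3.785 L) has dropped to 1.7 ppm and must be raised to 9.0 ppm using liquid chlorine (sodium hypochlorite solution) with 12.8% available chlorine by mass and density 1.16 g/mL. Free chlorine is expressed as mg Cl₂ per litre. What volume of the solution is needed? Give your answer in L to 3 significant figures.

(a) 2.37 kg; (b) 29.0 L

(a) Volume: 35,800 US gal × 3.785 L/gal = 135,503 L.
(a) CYA to add: (23 − 6) = 17 mg/L × 135,503 L = 2304 g cyanuric acid.
(a) At 97% purity: 2304 / 0.97 = 2375 g product.

(b) Volume: 156,000 US gal × 3.785 L/gal = 590,460 L.
(b) Chlorine deficit: 9.0 − 1.7 = 7.3 ppm = 7.3 mg/L as Cl₂.
(b) Cl₂ equivalent needed: 7.3 mg/L × 590,460 L = 4,310,000 mg = 4310 g.
(b) Product at 12.8% available chlorine: 4310 / 0.128 = 33,670 g.
(b) Volume at density 1.16 g/mL: 33,670 g ÷ 1.16 g/mL = 29,030 mL.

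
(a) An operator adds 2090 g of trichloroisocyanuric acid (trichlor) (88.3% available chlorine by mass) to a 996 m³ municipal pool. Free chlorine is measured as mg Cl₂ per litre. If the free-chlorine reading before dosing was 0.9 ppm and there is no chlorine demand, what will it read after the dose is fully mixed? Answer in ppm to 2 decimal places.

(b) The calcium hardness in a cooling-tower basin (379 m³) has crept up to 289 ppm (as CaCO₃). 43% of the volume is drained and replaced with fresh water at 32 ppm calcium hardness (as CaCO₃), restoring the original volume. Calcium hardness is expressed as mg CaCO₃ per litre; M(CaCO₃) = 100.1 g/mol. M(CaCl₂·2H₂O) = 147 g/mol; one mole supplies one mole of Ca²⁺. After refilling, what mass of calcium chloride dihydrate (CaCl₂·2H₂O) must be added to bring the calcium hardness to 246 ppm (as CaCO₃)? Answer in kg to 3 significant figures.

(a) 2.75 ppm; (b) 37.6 kg

(a) Volume: 996 m³ = 996,000 L.
(a) Available chlorine delivered: 2090 g × 0.883 = 1845 g as Cl₂.
(a) Concentration rise: 1845 g / 996,000 L = 1.853 mg/L = 1.85 ppm.
(a) Final FC: 0.9 + 1.85 = 2.75 ppm.

(b) Volume: 379 m³ = 379,000 L.
(b) After draining 43% and refilling: 289 × 0.57 + 32 × 0.43 = 178.49 ppm.
(b) Deficit to target: 246 − 178.49 = 67.51 mg/L.
(b) As CaCO₃: 67.51 mg/L × 379,000 L = 25,590 g; ÷ 100.1 = 255.6 mol Ca²⁺.
(b) Mass: 255.6 × 147 = 37,570 g.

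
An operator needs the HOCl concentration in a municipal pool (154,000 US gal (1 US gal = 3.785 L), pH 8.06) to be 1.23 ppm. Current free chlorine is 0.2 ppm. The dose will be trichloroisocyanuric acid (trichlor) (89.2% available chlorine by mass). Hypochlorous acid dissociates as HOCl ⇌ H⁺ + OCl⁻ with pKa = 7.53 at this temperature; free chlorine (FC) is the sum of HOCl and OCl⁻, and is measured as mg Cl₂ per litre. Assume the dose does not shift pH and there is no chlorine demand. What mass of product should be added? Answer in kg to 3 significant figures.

Volume: 154,000 US gal × 3.785 L/gal = 582,890 L.
[OCl⁻]/[HOCl] = 10^(pH − pKa) = 10^(8.06 − 7.53) = 3.388; fraction as HOCl = 1/(1 + 3.388) = 0.2279.
Free chlorine required for 1.23 ppm HOCl: 1.23 / 0.2279 = 5.398 ppm.
FC to add: 5.398 − 0.2 = 5.198 mg/L as Cl₂.
Cl₂ equivalent: 5.198 mg/L × 582,890 L = 3030 g.
Product at 89.2% available Cl: 3030 / 0.892 = 3397 g.

3.40 kg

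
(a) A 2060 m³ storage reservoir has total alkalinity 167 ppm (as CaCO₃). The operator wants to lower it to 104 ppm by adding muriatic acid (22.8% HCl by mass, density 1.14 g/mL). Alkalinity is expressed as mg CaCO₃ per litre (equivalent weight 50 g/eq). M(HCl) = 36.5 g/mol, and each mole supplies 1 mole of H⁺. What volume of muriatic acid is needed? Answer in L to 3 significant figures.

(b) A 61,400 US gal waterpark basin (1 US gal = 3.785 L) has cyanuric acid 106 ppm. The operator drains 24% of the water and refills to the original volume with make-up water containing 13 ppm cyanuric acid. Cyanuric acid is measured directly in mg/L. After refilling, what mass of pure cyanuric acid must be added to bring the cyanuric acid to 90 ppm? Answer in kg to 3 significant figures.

(a) Volume: 2060 m³ = 2,060,000 L.
(a) Alkalinity to neutralize: (167 − 104) = 63 mg/L as CaCO₃ × 2,060,000 L = 129,800 g as CaCO₃.
(a) Equivalents of H⁺ required: 129,800 ÷ 50 g/eq = 2596 eq = 2596 mol HCl.
(a) Mass of HCl: 2596 × 36.5 = 94,740 g.
(a) Mass of 22.8% solution: 94,740 / 0.228 = 415,500 g.
(a) Volume: 415,500 g ÷ 1.14 g/mL = 364,500 mL.

(b) Volume: 61,400 US gal × 3.785 L/gal = 232,399 L.
(b) After draining 24% and refilling: 106 × 0.76 + 13 × 0.24 = 83.68 ppm.
(b) Deficit to target: 90 − 83.68 = 6.32 mg/L.
(b) Mass: 6.32 mg/L × 232,399 L = 1469 g cyanuric acid.

(a) 364 L; (b) 1.47 kg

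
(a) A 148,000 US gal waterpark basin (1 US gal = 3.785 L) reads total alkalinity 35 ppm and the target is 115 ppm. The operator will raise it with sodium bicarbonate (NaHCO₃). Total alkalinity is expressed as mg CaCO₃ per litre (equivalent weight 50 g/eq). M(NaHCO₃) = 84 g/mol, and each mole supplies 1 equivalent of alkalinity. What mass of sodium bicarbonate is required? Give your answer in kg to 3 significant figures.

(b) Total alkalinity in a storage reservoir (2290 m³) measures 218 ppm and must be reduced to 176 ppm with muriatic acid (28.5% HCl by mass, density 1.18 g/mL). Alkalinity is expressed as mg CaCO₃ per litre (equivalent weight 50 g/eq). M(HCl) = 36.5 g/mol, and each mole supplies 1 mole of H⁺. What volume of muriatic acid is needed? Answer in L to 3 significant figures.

(a) Volume: 148,000 US gal × 3.785 L/gal = 560,180 L.
(a) Alkalinity to add: (115 − 35) = 80 mg/L as CaCO₃ × 560,180 L = 44,810 g as CaCO₃.
(a) Equivalents: 44,810 g ÷ 50 g/eq = 896.3 eq.
(a) NaHCO₃ supplies 1 eq per mole → 896.3 mol.
(a) Mass: 896.3 mol × 84 g/mol = 75,290 g.

(b) Volume: 2290 m³ = 2,290,000 L.
(b) Alkalinity to neutralize: (218 − 176) = 42 mg/L as CaCO₃ × 2,290,000 L = 96,180 g as CaCO₃.
(b) Equivalents of H⁺ required: 96,180 ÷ 50 g/eq = 1924 eq = 1924 mol HCl.
(b) Mass of HCl: 1924 × 36.5 = 70,210 g.
(b) Mass of 28.5% solution: 70,210 / 0.285 = 246,400 g.
(b) Volume: 246,400 g ÷ 1.18 g/mL = 208,800 mL.

(a) 75.3 kg; (b) 209 L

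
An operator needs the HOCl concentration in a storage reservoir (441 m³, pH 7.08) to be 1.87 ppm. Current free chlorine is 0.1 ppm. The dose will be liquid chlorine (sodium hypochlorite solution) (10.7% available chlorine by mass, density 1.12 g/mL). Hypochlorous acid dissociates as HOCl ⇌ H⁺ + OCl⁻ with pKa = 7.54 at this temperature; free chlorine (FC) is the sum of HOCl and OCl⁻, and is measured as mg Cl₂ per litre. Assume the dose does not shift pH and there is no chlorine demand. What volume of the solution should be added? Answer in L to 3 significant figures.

Volume: 441 m³ = 441,000 L.
[OCl⁻]/[HOCl] = 10^(pH − pKa) = 10^(7.08 − 7.54) = 0.3467; fraction as HOCl = 1/(1 + 0.3467) = 0.7425.
Free chlorine required for 1.87 ppm HOCl: 1.87 / 0.7425 = 2.518 ppm.
FC to add: 2.518 − 0.1 = 2.418 mg/L as Cl₂.
Cl₂ equivalent: 2.418 mg/L × 441,000 L = 1067 g.
Product at 10.7% available Cl: 1067 / 0.107 = 9967 g.
Volume: 9967 g ÷ 1.12 g/mL = 8899 mL.

8.90 L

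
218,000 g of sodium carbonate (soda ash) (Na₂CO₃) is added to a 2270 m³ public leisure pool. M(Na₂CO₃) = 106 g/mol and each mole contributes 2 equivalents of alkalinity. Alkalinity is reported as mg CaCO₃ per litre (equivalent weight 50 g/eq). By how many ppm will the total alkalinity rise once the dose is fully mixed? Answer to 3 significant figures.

90.6 ppm

Volume: 2270 m³ = 2,270,000 L.
Moles of Na₂CO₃: 218,000 g ÷ 106 g/mol = 2057 mol → 4113 eq of alkalinity.
As CaCO₃: 4113 eq × 50 g/eq = 205,700 g.
Rise: 205,700 g / 2,270,000 L × 1000 = 90.6 mg/L.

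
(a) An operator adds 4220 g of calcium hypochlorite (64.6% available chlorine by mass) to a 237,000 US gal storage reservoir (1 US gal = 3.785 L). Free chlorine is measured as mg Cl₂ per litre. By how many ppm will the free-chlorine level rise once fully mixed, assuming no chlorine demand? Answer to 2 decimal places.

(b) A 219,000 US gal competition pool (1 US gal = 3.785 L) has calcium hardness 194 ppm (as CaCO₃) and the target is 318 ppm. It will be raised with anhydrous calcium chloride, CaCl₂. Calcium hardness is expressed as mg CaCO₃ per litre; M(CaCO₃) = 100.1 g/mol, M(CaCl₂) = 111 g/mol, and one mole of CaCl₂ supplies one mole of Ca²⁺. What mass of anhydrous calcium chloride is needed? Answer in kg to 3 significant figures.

(a) 3.04 ppm; (b) 114 kg

(a) Volume: 237,000 US gal × 3.785 L/gal = 897,045 L.
(a) Available chlorine delivered: 4220 g × 0.646 = 2726 g as Cl₂.
(a) Concentration rise: 2726 g / 897,045 L = 3.039 mg/L = 3.04 ppm.

(b) Volume: 219,000 US gal × 3.785 L/gal = 828,915 L.
(b) Hardness to add: (318 − 194) = 124 mg/L as CaCO₃ × 828,915 L = 102,800 g as CaCO₃.
(b) Moles of Ca²⁺ (1 mol Ca²⁺ ≡ 1 mol CaCO₃): 102,800 / 100.1 g/mol = 1027 mol.
(b) Mass of CaCl₂: 1027 × 111 = 114,000 g.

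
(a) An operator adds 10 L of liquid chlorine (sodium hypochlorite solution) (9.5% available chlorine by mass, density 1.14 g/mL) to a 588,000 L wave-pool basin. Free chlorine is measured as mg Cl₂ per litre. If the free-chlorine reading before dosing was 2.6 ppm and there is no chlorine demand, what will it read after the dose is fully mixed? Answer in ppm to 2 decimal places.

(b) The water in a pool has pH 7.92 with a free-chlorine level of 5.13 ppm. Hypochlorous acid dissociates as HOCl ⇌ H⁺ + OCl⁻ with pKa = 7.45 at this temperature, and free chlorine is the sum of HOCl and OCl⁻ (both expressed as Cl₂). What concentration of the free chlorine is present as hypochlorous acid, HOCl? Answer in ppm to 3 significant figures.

(a) Mass of solution: 10 L × 1000 mL/L × 1.14 g/mL = 11,400 g.
(a) Available chlorine delivered: 11,400 g × 0.095 = 1083 g as Cl₂.
(a) Concentration rise: 1083 g / 588,000 L = 1.842 mg/L = 1.84 ppm.
(a) Final FC: 2.6 + 1.84 = 4.44 ppm.

(b) [OCl⁻]/[HOCl] = 10^(pH − pKa) = 10^(7.92 − 7.45) = 10^0.47 = 2.951.
(b) Fraction as HOCl = 1 / (1 + 2.951) = 0.2531.
(b) HOCl = 0.2531 × 5.13 ppm = 1.298 ppm.

(a) 4.44 ppm; (b) 1.30 ppm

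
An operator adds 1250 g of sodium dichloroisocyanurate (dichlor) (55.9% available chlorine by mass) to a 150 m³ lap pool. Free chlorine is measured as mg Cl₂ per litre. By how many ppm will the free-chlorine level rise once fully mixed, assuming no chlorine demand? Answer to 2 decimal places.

Volume: 150 m³ = 150,000 L.
Available chlorine delivered: 1250 g × 0.559 = 698.8 g as Cl₂.
Concentration rise: 698.8 g / 150,000 L = 4.658 mg/L = 4.66 ppm.

4.66 ppm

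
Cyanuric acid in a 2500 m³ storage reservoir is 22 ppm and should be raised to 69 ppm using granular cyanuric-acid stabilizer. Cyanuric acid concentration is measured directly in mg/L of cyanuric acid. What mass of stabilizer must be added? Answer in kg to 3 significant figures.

Volume: 2500 m³ = 2,500,000 L.
CYA to add: (69 − 22) = 47 mg/L × 2,500,000 L = 117,500 g cyanuric acid.

118 kg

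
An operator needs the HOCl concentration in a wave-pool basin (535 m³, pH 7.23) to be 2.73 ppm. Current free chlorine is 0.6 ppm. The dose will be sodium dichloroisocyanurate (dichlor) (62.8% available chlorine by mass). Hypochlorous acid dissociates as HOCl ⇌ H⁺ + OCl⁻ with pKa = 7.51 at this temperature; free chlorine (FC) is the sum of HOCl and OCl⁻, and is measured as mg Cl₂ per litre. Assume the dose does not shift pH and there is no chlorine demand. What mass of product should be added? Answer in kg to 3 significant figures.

3.04 kg

Volume: 535 m³ = 535,000 L.
[OCl⁻]/[HOCl] = 10^(pH − pKa) = 10^(7.23 − 7.51) = 0.5248; fraction as HOCl = 1/(1 + 0.5248) = 0.6558.
Free chlorine required for 2.73 ppm HOCl: 2.73 / 0.6558 = 4.163 ppm.
FC to add: 4.163 − 0.6 = 3.563 mg/L as Cl₂.
Cl₂ equivalent: 3.563 mg/L × 535,000 L = 1906 g.
Product at 62.8% available Cl: 1906 / 0.628 = 3035 g.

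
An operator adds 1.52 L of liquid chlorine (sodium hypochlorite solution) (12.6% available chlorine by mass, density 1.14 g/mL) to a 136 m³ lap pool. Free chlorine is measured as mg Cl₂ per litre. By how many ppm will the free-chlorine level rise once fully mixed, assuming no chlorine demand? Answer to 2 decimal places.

Volume: 136 m³ = 136,000 L.
Mass of solution: 1.52 L × 1000 mL/L × 1.14 g/mL = 1733 g.
Available chlorine delivered: 1733 g × 0.126 = 218.3 g as Cl₂.
Concentration rise: 218.3 g / 136,000 L = 1.605 mg/L = 1.61 ppm.

1.61 ppm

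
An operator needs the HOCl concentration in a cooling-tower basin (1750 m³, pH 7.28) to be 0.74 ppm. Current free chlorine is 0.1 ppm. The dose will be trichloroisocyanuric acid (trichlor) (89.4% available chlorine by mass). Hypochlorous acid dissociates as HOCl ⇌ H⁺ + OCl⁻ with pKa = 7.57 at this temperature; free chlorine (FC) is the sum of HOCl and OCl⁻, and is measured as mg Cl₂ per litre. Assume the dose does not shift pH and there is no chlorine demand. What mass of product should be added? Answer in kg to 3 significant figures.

Volume: 1750 m³ = 1,750,000 L.
[OCl⁻]/[HOCl] = 10^(pH − pKa) = 10^(7.28 − 7.57) = 0.5129; fraction as HOCl = 1/(1 + 0.5129) = 0.661.
Free chlorine required for 0.74 ppm HOCl: 0.74 / 0.661 = 1.12 ppm.
FC to add: 1.12 − 0.1 = 1.02 mg/L as Cl₂.
Cl₂ equivalent: 1.02 mg/L × 1,750,000 L = 1784 g.
Product at 89.4% available Cl: 1784 / 0.894 = 1996 g.

2.00 kg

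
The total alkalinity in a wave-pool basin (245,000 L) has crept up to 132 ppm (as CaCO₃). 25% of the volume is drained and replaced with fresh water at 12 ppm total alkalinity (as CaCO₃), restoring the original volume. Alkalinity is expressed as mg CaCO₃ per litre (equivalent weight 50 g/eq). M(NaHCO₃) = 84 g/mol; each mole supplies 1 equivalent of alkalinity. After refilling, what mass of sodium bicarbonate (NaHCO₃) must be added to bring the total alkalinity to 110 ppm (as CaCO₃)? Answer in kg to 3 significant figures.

3.29 kg

After draining 25% and refilling: 132 × 0.75 + 12 × 0.25 = 102 ppm.
Deficit to target: 110 − 102 = 8 mg/L.
As CaCO₃: 8 mg/L × 245,000 L = 1960 g; ÷ 50 g/eq ÷ 1 = 39.2 mol NaHCO₃.
Mass: 39.2 × 84 = 3293 g.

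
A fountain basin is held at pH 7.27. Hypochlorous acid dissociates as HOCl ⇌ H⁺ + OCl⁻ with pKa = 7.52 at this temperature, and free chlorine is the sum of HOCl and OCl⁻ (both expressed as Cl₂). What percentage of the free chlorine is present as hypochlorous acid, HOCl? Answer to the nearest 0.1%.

[OCl⁻]/[HOCl] = 10^(pH − pKa) = 10^(7.27 − 7.52) = 10^-0.25 = 0.5623.
Fraction as HOCl = 1 / (1 + 0.5623) = 0.6401.

64.0%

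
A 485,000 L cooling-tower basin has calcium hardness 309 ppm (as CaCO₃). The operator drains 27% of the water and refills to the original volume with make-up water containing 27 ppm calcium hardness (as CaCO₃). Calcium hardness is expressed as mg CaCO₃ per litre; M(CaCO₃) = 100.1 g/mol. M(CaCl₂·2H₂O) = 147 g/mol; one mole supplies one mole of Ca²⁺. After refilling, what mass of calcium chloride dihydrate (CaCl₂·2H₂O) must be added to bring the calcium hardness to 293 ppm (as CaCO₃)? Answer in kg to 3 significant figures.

After draining 27% and refilling: 309 × 0.73 + 27 × 0.27 = 232.86 ppm.
Deficit to target: 293 − 232.86 = 60.14 mg/L.
As CaCO₃: 60.14 mg/L × 485,000 L = 29,170 g; ÷ 100.1 = 291.4 mol Ca²⁺.
Mass: 291.4 × 147 = 42,830 g.

42.8 kg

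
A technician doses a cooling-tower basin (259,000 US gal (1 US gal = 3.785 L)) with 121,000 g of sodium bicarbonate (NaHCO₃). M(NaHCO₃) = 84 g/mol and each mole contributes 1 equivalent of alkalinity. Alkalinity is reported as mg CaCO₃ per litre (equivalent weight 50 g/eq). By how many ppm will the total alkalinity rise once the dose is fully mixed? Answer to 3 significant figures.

Volume: 259,000 US gal × 3.785 L/gal = 980,315 L.
Moles of NaHCO₃: 121,000 g ÷ 84 g/mol = 1440 mol → 1440 eq of alkalinity.
As CaCO₃: 1440 eq × 50 g/eq = 72,020 g.
Rise: 72,020 g / 980,315 L × 1000 = 73.47 mg/L.

73.5 ppm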